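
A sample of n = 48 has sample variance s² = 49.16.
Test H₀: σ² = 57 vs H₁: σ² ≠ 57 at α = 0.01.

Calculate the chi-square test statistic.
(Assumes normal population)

df = n - 1 = 47
χ² = (n-1)s²/σ₀² = 47×49.16/57 = 40.5354
Critical values: χ²_{0.995,47} = 25.775, χ²_{0.005,47} = 75.704
Rejection region: χ² < 25.775 or χ² > 75.704
Decision: fail to reject H₀

Answer: χ² = 40.5354, fail to reject H₀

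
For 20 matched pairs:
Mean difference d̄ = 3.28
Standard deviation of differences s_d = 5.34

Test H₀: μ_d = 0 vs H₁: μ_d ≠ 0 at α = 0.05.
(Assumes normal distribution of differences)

Answer: t = 2.7468, reject H₀

Derivation:
df = n - 1 = 19
SE = s_d/√n = 5.34/√20 = 1.1941
t = d̄/SE = 3.28/1.1941 = 2.7468
Critical value: t_{0.025,19} = ±2.093
p-value ≈ 0.0128
Decision: reject H₀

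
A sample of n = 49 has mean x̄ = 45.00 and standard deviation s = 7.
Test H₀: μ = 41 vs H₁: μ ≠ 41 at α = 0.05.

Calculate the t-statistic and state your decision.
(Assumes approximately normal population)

df = n - 1 = 48
SE = s/√n = 7/√49 = 1.0000
t = (x̄ - μ₀)/SE = (45.00 - 41)/1.0000 = 4.0000
Critical value: t_{0.025,48} = ±2.011
p-value ≈ 0.0002
Decision: reject H₀

Answer: t = 4.0000, reject H₀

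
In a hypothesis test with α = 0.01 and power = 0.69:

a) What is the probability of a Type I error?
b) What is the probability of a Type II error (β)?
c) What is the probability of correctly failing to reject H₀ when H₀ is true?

a) Type I error probability = α = 0.01
b) Power = P(reject H₀ | H₁ true) = 1 - β = 0.69, so Type II error probability = β = 1 - Power = 0.31
c) P(fail to reject H₀ | H₀ true) = 1 - α = 0.99

Answer: a) 0.01, b) 0.31, c) 0.99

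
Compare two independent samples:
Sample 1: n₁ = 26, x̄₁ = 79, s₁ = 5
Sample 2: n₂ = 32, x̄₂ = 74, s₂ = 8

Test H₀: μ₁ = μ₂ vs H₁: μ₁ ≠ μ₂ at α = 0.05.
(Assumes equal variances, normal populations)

Answer: t = 2.7744, reject H₀

Derivation:
Pooled variance: s²_p = [25×5² + 31×8²]/(56) = 46.5893
s_p = 6.8256
SE = s_p×√(1/n₁ + 1/n₂) = 6.8256×√(1/26 + 1/32) = 1.8022
t = (x̄₁ - x̄₂)/SE = (79 - 74)/1.8022 = 2.7744
df = 56, t-critical = ±2.003
Decision: reject H₀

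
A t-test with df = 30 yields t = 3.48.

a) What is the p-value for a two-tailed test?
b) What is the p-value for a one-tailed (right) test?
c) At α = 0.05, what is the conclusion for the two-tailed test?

Answer: a) 0.0016, b) 0.0008, c) reject H₀

Derivation:
Using t-distribution with df = 30:
a) Two-tailed: p = 2×P(T > 3.48) = 0.0016
b) One-tailed: p = P(T > 3.48) = 0.0008
c) 0.0016 < 0.05, reject H₀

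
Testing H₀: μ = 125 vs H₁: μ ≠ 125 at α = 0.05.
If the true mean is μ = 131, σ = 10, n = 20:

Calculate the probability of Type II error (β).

Answer: β ≈ 0.2348

Derivation:
SE = σ/√n = 10/√20 = 2.2361
Critical values: μ₀ ± z_0.025×SE = 125 ± 1.960×2.2361
Acceptance region: (120.6172, 129.3828)
Under H₁ (μ = 131): z_high = (129.3828 - 131)/2.2361 = -0.7232, z_low = (120.6172 - 131)/2.2361 = -4.6433
β = P(not reject | H₁) = Φ(-0.7232) - Φ(-4.6433) ≈ 0.2348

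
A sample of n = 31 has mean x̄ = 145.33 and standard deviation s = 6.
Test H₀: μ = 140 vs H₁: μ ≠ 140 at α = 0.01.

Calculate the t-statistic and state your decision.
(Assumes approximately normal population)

df = n - 1 = 30
SE = s/√n = 6/√31 = 1.0776
t = (x̄ - μ₀)/SE = (145.33 - 140)/1.0776 = 4.9462
Critical value: t_{0.005,30} = ±2.750
p-value < 0.0001
Decision: reject H₀

Answer: t = 4.9462, reject H₀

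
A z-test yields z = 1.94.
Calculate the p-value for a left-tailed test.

For z = 1.94:
p = P(Z < 1.94) = Φ(1.94) = 0.9738

Answer: p-value ≈ 0.9738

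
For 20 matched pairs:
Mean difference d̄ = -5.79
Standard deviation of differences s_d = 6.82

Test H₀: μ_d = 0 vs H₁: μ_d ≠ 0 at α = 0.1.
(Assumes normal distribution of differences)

Answer: t = -3.7967, reject H₀

Derivation:
df = n - 1 = 19
SE = s_d/√n = 6.82/√20 = 1.5250
t = d̄/SE = -5.79/1.5250 = -3.7967
Critical value: t_{0.05,19} = ±1.729
p-value ≈ 0.0012
Decision: reject H₀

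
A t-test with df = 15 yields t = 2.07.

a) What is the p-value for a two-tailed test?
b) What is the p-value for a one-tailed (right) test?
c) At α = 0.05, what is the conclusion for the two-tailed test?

Answer: a) 0.0561, b) 0.0281, c) fail to reject H₀

Derivation:
Using t-distribution with df = 15:
a) Two-tailed: p = 2×P(T > 2.07) = 0.0561
b) One-tailed: p = P(T > 2.07) = 0.0281
c) 0.0561 ≥ 0.05, fail to reject H₀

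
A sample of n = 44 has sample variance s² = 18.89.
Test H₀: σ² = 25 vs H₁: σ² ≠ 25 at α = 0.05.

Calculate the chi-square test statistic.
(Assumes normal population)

df = n - 1 = 43
χ² = (n-1)s²/σ₀² = 43×18.89/25 = 32.4908
Critical values: χ²_{0.975,43} = 26.785, χ²_{0.025,43} = 62.990
Rejection region: χ² < 26.785 or χ² > 62.990
Decision: fail to reject H₀

Answer: χ² = 32.4908, fail to reject H₀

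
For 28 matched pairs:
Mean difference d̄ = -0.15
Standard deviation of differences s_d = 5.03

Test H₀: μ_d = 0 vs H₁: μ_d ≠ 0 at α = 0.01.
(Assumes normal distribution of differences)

df = n - 1 = 27
SE = s_d/√n = 5.03/√28 = 0.9506
t = d̄/SE = -0.15/0.9506 = -0.1578
Critical value: t_{0.005,27} = ±2.771
p-value ≈ 0.8758
Decision: fail to reject H₀

Answer: t = -0.1578, fail to reject H₀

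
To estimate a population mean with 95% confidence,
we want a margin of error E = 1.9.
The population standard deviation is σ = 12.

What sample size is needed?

Answer: n = 154

Derivation:
z_0.025 = 1.960
n = (z×σ/E)² = (1.960×12/1.9)²
n = 153.2383
Round up: n = 154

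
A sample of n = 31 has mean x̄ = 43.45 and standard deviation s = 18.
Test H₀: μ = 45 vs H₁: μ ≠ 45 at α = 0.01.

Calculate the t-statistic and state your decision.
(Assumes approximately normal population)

Answer: t = -0.4794, fail to reject H₀

Derivation:
df = n - 1 = 30
SE = s/√n = 18/√31 = 3.2329
t = (x̄ - μ₀)/SE = (43.45 - 45)/3.2329 = -0.4794
Critical value: t_{0.005,30} = ±2.750
p-value ≈ 0.6351
Decision: fail to reject H₀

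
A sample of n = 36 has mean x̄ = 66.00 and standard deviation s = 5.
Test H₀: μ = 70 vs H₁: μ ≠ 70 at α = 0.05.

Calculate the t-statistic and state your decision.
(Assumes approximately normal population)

df = n - 1 = 35
SE = s/√n = 5/√36 = 0.8333
t = (x̄ - μ₀)/SE = (66.00 - 70)/0.8333 = -4.8002
Critical value: t_{0.025,35} = ±2.030
p-value < 0.0001
Decision: reject H₀

Answer: t = -4.8002, reject H₀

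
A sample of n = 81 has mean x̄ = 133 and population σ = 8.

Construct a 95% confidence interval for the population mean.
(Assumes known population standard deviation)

Confidence level: 95%, α = 0.05
z_0.025 = 1.960
SE = σ/√n = 8/√81 = 0.8889
Margin of error = 1.960 × 0.8889 = 1.7422
CI: x̄ ± margin = 133 ± 1.7422
CI: (131.2578, 134.7422)

Answer: (131.2578, 134.7422)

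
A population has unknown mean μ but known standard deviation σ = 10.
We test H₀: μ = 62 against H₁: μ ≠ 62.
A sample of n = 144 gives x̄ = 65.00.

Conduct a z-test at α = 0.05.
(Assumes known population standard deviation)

Answer: z = 3.6001, reject H₀

Derivation:
Standard error: SE = σ/√n = 10/√144 = 0.8333
z-statistic: z = (x̄ - μ₀)/SE = (65.00 - 62)/0.8333 = 3.6001
Critical value: ±1.960
p-value = 0.0003
Decision: reject H₀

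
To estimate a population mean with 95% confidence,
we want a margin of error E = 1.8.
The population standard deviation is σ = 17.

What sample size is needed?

z_0.025 = 1.960
n = (z×σ/E)² = (1.960×17/1.8)²
n = 342.6612
Round up: n = 343

Answer: n = 343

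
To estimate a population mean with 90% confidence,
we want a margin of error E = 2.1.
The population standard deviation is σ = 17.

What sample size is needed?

z_0.05 = 1.645
n = (z×σ/E)² = (1.645×17/2.1)²
n = 177.3336
Round up: n = 178

Answer: n = 178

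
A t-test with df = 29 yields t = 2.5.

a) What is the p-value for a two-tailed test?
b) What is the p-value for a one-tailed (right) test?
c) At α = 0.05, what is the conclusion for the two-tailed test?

Answer: a) 0.0183, b) 0.0092, c) reject H₀

Derivation:
Using t-distribution with df = 29:
a) Two-tailed: p = 2×P(T > 2.5) = 0.0183
b) One-tailed: p = P(T > 2.5) = 0.0092
c) 0.0183 < 0.05, reject H₀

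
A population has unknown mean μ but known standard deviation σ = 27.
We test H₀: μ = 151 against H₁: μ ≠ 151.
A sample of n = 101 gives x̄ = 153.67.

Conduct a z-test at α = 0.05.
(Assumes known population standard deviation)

Answer: z = 0.9938, fail to reject H₀

Derivation:
Standard error: SE = σ/√n = 27/√101 = 2.6866
z-statistic: z = (x̄ - μ₀)/SE = (153.67 - 151)/2.6866 = 0.9938
Critical value: ±1.960
p-value = 0.3203
Decision: fail to reject H₀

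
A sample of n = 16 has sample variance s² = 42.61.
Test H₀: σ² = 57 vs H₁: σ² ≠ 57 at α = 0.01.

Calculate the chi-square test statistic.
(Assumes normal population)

df = n - 1 = 15
χ² = (n-1)s²/σ₀² = 15×42.61/57 = 11.2132
Critical values: χ²_{0.995,15} = 4.601, χ²_{0.005,15} = 32.801
Rejection region: χ² < 4.601 or χ² > 32.801
Decision: fail to reject H₀

Answer: χ² = 11.2132, fail to reject H₀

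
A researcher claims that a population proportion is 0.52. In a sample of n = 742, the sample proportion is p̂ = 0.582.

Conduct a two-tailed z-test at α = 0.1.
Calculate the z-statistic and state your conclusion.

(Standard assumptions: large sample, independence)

Answer: z = 3.3804, reject H₀

Derivation:
H₀: p = 0.52, H₁: p ≠ 0.52
Standard error: SE = √(p₀(1-p₀)/n) = √(0.52×0.48/742) = 0.018341
z-statistic: z = (p̂ - p₀)/SE = (0.582 - 0.52)/0.018341 = 3.3804
Critical value: z_0.05 = ±1.645
p-value = 0.0007
Decision: reject H₀ at α = 0.1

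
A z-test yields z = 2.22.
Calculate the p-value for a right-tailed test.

Answer: p-value ≈ 0.0132

Derivation:
For z = 2.22:
p = P(Z > 2.22) = 1 - Φ(2.22) = 0.0132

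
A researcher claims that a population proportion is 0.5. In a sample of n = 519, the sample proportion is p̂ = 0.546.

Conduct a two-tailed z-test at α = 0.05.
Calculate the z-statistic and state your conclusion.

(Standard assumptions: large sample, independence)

Answer: z = 2.0959, reject H₀

Derivation:
H₀: p = 0.5, H₁: p ≠ 0.5
Standard error: SE = √(p₀(1-p₀)/n) = √(0.5×0.5/519) = 0.021948
z-statistic: z = (p̂ - p₀)/SE = (0.546 - 0.5)/0.021948 = 2.0959
Critical value: z_0.025 = ±1.960
p-value = 0.0361
Decision: reject H₀ at α = 0.05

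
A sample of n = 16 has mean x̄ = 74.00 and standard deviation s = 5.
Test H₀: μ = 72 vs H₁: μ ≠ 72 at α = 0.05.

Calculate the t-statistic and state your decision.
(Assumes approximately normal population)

df = n - 1 = 15
SE = s/√n = 5/√16 = 1.2500
t = (x̄ - μ₀)/SE = (74.00 - 72)/1.2500 = 1.6000
Critical value: t_{0.025,15} = ±2.131
p-value ≈ 0.1304
Decision: fail to reject H₀

Answer: t = 1.6000, fail to reject H₀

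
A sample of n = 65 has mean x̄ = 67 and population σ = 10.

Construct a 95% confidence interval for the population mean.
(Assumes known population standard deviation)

Answer: (64.5690, 69.4310)

Derivation:
Confidence level: 95%, α = 0.05
z_0.025 = 1.960
SE = σ/√n = 10/√65 = 1.2403
Margin of error = 1.960 × 1.2403 = 2.4310
CI: x̄ ± margin = 67 ± 2.4310
CI: (64.5690, 69.4310)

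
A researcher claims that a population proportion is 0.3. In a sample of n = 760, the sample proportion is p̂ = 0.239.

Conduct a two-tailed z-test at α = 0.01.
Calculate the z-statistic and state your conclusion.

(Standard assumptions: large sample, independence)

Answer: z = -3.6696, reject H₀

Derivation:
H₀: p = 0.3, H₁: p ≠ 0.3
Standard error: SE = √(p₀(1-p₀)/n) = √(0.3×0.7/760) = 0.016623
z-statistic: z = (p̂ - p₀)/SE = (0.239 - 0.3)/0.016623 = -3.6696
Critical value: z_0.005 = ±2.576
p-value = 0.0002
Decision: reject H₀ at α = 0.01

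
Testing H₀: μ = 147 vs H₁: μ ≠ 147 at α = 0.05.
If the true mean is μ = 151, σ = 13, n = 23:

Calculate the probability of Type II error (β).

SE = σ/√n = 13/√23 = 2.7107
Critical values: μ₀ ± z_0.025×SE = 147 ± 1.960×2.7107
Acceptance region: (141.6870, 152.3130)
Under H₁ (μ = 151): z_high = (152.3130 - 151)/2.7107 = 0.4844, z_low = (141.6870 - 151)/2.7107 = -3.4356
β = P(not reject | H₁) = Φ(0.4844) - Φ(-3.4356) ≈ 0.6857

Answer: β ≈ 0.6857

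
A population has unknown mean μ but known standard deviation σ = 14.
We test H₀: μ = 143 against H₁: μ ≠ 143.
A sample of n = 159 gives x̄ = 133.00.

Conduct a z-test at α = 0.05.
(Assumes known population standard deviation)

Standard error: SE = σ/√n = 14/√159 = 1.1103
z-statistic: z = (x̄ - μ₀)/SE = (133.00 - 143)/1.1103 = -9.0066
Critical value: ±1.960
p-value < 0.0001
Decision: reject H₀

Answer: z = -9.0066, reject H₀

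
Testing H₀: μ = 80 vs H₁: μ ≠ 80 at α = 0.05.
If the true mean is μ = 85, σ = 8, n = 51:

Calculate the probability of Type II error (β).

SE = σ/√n = 8/√51 = 1.1202
Critical values: μ₀ ± z_0.025×SE = 80 ± 1.960×1.1202
Acceptance region: (77.8044, 82.1956)
Under H₁ (μ = 85): z_high = (82.1956 - 85)/1.1202 = -2.5035, z_low = (77.8044 - 85)/1.1202 = -6.4235
β = P(not reject | H₁) = Φ(-2.5035) - Φ(-6.4235) ≈ 0.0061

Answer: β ≈ 0.0061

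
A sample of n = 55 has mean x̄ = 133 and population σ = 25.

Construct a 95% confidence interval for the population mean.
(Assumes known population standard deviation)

Confidence level: 95%, α = 0.05
z_0.025 = 1.960
SE = σ/√n = 25/√55 = 3.3710
Margin of error = 1.960 × 3.3710 = 6.6072
CI: x̄ ± margin = 133 ± 6.6072
CI: (126.3928, 139.6072)

Answer: (126.3928, 139.6072)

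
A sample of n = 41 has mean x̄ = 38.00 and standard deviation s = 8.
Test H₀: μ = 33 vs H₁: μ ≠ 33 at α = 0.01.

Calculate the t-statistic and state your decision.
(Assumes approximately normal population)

df = n - 1 = 40
SE = s/√n = 8/√41 = 1.2494
t = (x̄ - μ₀)/SE = (38.00 - 33)/1.2494 = 4.0019
Critical value: t_{0.005,40} = ±2.704
p-value ≈ 0.0003
Decision: reject H₀

Answer: t = 4.0019, reject H₀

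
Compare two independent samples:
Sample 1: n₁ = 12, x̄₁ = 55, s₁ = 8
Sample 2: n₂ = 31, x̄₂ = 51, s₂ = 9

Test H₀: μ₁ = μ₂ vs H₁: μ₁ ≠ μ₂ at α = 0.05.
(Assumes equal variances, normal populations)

Answer: t = 1.3457, fail to reject H₀

Derivation:
Pooled variance: s²_p = [11×8² + 30×9²]/(41) = 76.4390
s_p = 8.7429
SE = s_p×√(1/n₁ + 1/n₂) = 8.7429×√(1/12 + 1/31) = 2.9725
t = (x̄₁ - x̄₂)/SE = (55 - 51)/2.9725 = 1.3457
df = 41, t-critical = ±2.020
Decision: fail to reject H₀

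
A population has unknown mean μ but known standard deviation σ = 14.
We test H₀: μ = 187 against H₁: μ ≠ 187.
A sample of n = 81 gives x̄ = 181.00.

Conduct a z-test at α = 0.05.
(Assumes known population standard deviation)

Standard error: SE = σ/√n = 14/√81 = 1.5556
z-statistic: z = (x̄ - μ₀)/SE = (181.00 - 187)/1.5556 = -3.8570
Critical value: ±1.960
p-value = 0.0001
Decision: reject H₀

Answer: z = -3.8570, reject H₀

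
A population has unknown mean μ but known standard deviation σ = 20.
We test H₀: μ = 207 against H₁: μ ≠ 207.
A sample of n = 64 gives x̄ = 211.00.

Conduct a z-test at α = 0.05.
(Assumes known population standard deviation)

Standard error: SE = σ/√n = 20/√64 = 2.5000
z-statistic: z = (x̄ - μ₀)/SE = (211.00 - 207)/2.5000 = 1.6000
Critical value: ±1.960
p-value = 0.1096
Decision: fail to reject H₀

Answer: z = 1.6000, fail to reject H₀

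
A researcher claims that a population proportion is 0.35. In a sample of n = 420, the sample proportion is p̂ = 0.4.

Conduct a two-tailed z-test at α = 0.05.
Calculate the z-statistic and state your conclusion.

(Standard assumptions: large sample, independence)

Answer: z = 2.1483, reject H₀

Derivation:
H₀: p = 0.35, H₁: p ≠ 0.35
Standard error: SE = √(p₀(1-p₀)/n) = √(0.35×0.65/420) = 0.023274
z-statistic: z = (p̂ - p₀)/SE = (0.4 - 0.35)/0.023274 = 2.1483
Critical value: z_0.025 = ±1.960
p-value = 0.0317
Decision: reject H₀ at α = 0.05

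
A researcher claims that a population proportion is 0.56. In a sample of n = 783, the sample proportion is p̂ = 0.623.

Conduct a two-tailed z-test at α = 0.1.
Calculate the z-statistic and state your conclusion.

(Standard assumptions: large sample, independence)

Answer: z = 3.5515, reject H₀

Derivation:
H₀: p = 0.56, H₁: p ≠ 0.56
Standard error: SE = √(p₀(1-p₀)/n) = √(0.56×0.44/783) = 0.017739
z-statistic: z = (p̂ - p₀)/SE = (0.623 - 0.56)/0.017739 = 3.5515
Critical value: z_0.05 = ±1.645
p-value = 0.0004
Decision: reject H₀ at α = 0.1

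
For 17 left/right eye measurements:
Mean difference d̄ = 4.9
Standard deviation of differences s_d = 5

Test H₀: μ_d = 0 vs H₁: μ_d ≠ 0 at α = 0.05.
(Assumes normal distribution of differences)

df = n - 1 = 16
SE = s_d/√n = 5/√17 = 1.2127
t = d̄/SE = 4.9/1.2127 = 4.0406
Critical value: t_{0.025,16} = ±2.120
p-value ≈ 0.0009
Decision: reject H₀

Answer: t = 4.0406, reject H₀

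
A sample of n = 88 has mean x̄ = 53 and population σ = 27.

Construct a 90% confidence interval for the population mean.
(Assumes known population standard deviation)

Answer: (48.2654, 57.7346)

Derivation:
Confidence level: 90%, α = 0.1
z_0.05 = 1.645
SE = σ/√n = 27/√88 = 2.8782
Margin of error = 1.645 × 2.8782 = 4.7346
CI: x̄ ± margin = 53 ± 4.7346
CI: (48.2654, 57.7346)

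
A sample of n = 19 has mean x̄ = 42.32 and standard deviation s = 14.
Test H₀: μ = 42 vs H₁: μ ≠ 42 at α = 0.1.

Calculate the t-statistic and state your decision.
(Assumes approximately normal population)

Answer: t = 0.0996, fail to reject H₀

Derivation:
df = n - 1 = 18
SE = s/√n = 14/√19 = 3.2118
t = (x̄ - μ₀)/SE = (42.32 - 42)/3.2118 = 0.0996
Critical value: t_{0.05,18} = ±1.734
p-value ≈ 0.9218
Decision: fail to reject H₀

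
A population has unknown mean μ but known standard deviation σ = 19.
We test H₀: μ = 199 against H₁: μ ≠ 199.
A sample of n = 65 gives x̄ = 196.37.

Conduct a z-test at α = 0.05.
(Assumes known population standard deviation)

Standard error: SE = σ/√n = 19/√65 = 2.3567
z-statistic: z = (x̄ - μ₀)/SE = (196.37 - 199)/2.3567 = -1.1160
Critical value: ±1.960
p-value = 0.2644
Decision: fail to reject H₀

Answer: z = -1.1160, fail to reject H₀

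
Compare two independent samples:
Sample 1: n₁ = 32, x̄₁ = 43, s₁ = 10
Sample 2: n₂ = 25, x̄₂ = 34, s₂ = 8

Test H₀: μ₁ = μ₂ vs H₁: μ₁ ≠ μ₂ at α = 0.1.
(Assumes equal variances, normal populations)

Answer: t = 3.6724, reject H₀

Derivation:
Pooled variance: s²_p = [31×10² + 24×8²]/(55) = 84.2909
s_p = 9.1810
SE = s_p×√(1/n₁ + 1/n₂) = 9.1810×√(1/32 + 1/25) = 2.4507
t = (x̄₁ - x̄₂)/SE = (43 - 34)/2.4507 = 3.6724
df = 55, t-critical = ±1.673
Decision: reject H₀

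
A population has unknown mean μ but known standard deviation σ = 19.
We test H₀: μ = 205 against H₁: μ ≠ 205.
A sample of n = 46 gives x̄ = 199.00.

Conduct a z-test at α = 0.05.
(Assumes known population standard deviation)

Standard error: SE = σ/√n = 19/√46 = 2.8014
z-statistic: z = (x̄ - μ₀)/SE = (199.00 - 205)/2.8014 = -2.1418
Critical value: ±1.960
p-value = 0.0322
Decision: reject H₀

Answer: z = -2.1418, reject H₀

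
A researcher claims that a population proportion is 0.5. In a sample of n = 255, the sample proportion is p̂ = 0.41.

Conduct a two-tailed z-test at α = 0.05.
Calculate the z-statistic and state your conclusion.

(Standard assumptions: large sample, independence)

H₀: p = 0.5, H₁: p ≠ 0.5
Standard error: SE = √(p₀(1-p₀)/n) = √(0.5×0.5/255) = 0.031311
z-statistic: z = (p̂ - p₀)/SE = (0.41 - 0.5)/0.031311 = -2.8744
Critical value: z_0.025 = ±1.960
p-value = 0.0040
Decision: reject H₀ at α = 0.05

Answer: z = -2.8744, reject H₀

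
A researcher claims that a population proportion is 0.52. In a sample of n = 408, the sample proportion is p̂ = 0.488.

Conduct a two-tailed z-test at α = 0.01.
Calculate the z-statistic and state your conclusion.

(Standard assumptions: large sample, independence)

Answer: z = -1.2938, fail to reject H₀

Derivation:
H₀: p = 0.52, H₁: p ≠ 0.52
Standard error: SE = √(p₀(1-p₀)/n) = √(0.52×0.48/408) = 0.024734
z-statistic: z = (p̂ - p₀)/SE = (0.488 - 0.52)/0.024734 = -1.2938
Critical value: z_0.005 = ±2.576
p-value = 0.1957
Decision: fail to reject H₀ at α = 0.01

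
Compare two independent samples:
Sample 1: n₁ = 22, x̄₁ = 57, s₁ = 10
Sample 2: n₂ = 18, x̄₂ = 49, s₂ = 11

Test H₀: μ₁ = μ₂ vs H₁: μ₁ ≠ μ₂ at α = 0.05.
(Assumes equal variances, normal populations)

Pooled variance: s²_p = [21×10² + 17×11²]/(38) = 109.3947
s_p = 10.4592
SE = s_p×√(1/n₁ + 1/n₂) = 10.4592×√(1/22 + 1/18) = 3.3242
t = (x̄₁ - x̄₂)/SE = (57 - 49)/3.3242 = 2.4066
df = 38, t-critical = ±2.024
Decision: reject H₀

Answer: t = 2.4066, reject H₀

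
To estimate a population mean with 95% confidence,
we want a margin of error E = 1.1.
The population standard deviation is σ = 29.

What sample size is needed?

Answer: n = 2671

Derivation:
z_0.025 = 1.960
n = (z×σ/E)² = (1.960×29/1.1)²
n = 2670.0707
Round up: n = 2671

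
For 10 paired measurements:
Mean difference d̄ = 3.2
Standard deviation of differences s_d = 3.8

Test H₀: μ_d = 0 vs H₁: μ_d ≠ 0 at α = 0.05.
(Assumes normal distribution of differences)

df = n - 1 = 9
SE = s_d/√n = 3.8/√10 = 1.2017
t = d̄/SE = 3.2/1.2017 = 2.6629
Critical value: t_{0.025,9} = ±2.262
p-value ≈ 0.0259
Decision: reject H₀

Answer: t = 2.6629, reject H₀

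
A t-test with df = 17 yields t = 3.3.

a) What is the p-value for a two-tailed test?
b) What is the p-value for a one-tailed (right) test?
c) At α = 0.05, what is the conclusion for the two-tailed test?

Using t-distribution with df = 17:
a) Two-tailed: p = 2×P(T > 3.3) = 0.0042
b) One-tailed: p = P(T > 3.3) = 0.0021
c) 0.0042 < 0.05, reject H₀

Answer: a) 0.0042, b) 0.0021, c) reject H₀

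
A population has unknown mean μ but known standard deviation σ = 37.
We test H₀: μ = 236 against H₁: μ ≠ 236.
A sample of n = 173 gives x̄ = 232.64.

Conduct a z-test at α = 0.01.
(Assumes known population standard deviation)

Standard error: SE = σ/√n = 37/√173 = 2.8131
z-statistic: z = (x̄ - μ₀)/SE = (232.64 - 236)/2.8131 = -1.1944
Critical value: ±2.576
p-value = 0.2323
Decision: fail to reject H₀

Answer: z = -1.1944, fail to reject H₀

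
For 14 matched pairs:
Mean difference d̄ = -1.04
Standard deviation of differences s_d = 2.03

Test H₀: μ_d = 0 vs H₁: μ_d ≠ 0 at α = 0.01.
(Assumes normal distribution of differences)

Answer: t = -1.9171, fail to reject H₀

Derivation:
df = n - 1 = 13
SE = s_d/√n = 2.03/√14 = 0.5425
t = d̄/SE = -1.04/0.5425 = -1.9171
Critical value: t_{0.005,13} = ±3.012
p-value ≈ 0.0775
Decision: fail to reject H₀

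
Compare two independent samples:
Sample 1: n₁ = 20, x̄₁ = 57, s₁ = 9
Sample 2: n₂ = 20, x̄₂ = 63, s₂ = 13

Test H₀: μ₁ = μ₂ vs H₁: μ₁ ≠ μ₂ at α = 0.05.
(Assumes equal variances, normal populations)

Answer: t = -1.6971, fail to reject H₀

Derivation:
Pooled variance: s²_p = [19×9² + 19×13²]/(38) = 125.0000
s_p = 11.1803
SE = s_p×√(1/n₁ + 1/n₂) = 11.1803×√(1/20 + 1/20) = 3.5355
t = (x̄₁ - x̄₂)/SE = (57 - 63)/3.5355 = -1.6971
df = 38, t-critical = ±2.024
Decision: fail to reject H₀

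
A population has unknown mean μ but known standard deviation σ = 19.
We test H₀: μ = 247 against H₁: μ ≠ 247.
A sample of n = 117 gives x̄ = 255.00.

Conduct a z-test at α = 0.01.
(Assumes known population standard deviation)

Answer: z = 4.5543, reject H₀

Derivation:
Standard error: SE = σ/√n = 19/√117 = 1.7566
z-statistic: z = (x̄ - μ₀)/SE = (255.00 - 247)/1.7566 = 4.5543
Critical value: ±2.576
p-value < 0.0001
Decision: reject H₀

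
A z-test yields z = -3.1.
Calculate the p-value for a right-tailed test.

Answer: p-value ≈ 0.9990

Derivation:
For z = -3.1:
p = P(Z > -3.1) = 1 - Φ(-3.1) = 0.9990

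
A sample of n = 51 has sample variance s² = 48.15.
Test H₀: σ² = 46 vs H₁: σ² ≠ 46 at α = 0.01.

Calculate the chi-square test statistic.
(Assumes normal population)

Answer: χ² = 52.3370, fail to reject H₀

Derivation:
df = n - 1 = 50
χ² = (n-1)s²/σ₀² = 50×48.15/46 = 52.3370
Critical values: χ²_{0.995,50} = 27.991, χ²_{0.005,50} = 79.490
Rejection region: χ² < 27.991 or χ² > 79.490
Decision: fail to reject H₀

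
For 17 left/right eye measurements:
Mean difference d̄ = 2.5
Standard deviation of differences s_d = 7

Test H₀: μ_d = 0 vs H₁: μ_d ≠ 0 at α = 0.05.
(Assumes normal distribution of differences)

df = n - 1 = 16
SE = s_d/√n = 7/√17 = 1.6977
t = d̄/SE = 2.5/1.6977 = 1.4726
Critical value: t_{0.025,16} = ±2.120
p-value ≈ 0.1603
Decision: fail to reject H₀

Answer: t = 1.4726, fail to reject H₀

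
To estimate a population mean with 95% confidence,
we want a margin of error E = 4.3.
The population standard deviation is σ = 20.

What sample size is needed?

z_0.025 = 1.960
n = (z×σ/E)² = (1.960×20/4.3)²
n = 83.1065
Round up: n = 84

Answer: n = 84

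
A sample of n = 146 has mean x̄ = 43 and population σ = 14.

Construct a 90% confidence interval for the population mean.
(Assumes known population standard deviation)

Answer: (41.0941, 44.9059)

Derivation:
Confidence level: 90%, α = 0.1
z_0.05 = 1.645
SE = σ/√n = 14/√146 = 1.1586
Margin of error = 1.645 × 1.1586 = 1.9059
CI: x̄ ± margin = 43 ± 1.9059
CI: (41.0941, 44.9059)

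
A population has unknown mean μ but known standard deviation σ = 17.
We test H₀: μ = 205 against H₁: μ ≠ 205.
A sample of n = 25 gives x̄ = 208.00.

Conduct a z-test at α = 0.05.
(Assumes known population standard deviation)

Answer: z = 0.8824, fail to reject H₀

Derivation:
Standard error: SE = σ/√n = 17/√25 = 3.4000
z-statistic: z = (x̄ - μ₀)/SE = (208.00 - 205)/3.4000 = 0.8824
Critical value: ±1.960
p-value = 0.3776
Decision: fail to reject H₀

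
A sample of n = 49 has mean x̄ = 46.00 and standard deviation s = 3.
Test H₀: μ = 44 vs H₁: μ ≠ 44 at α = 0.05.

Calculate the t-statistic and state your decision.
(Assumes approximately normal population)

df = n - 1 = 48
SE = s/√n = 3/√49 = 0.4286
t = (x̄ - μ₀)/SE = (46.00 - 44)/0.4286 = 4.6664
Critical value: t_{0.025,48} = ±2.011
p-value < 0.0001
Decision: reject H₀

Answer: t = 4.6664, reject H₀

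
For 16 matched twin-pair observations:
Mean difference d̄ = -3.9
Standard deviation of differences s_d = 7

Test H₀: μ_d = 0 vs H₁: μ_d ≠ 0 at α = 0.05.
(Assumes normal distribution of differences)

df = n - 1 = 15
SE = s_d/√n = 7/√16 = 1.7500
t = d̄/SE = -3.9/1.7500 = -2.2286
Critical value: t_{0.025,15} = ±2.131
p-value ≈ 0.0416
Decision: reject H₀

Answer: t = -2.2286, reject H₀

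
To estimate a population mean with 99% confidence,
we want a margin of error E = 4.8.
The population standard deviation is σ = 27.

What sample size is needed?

Answer: n = 210

Derivation:
z_0.005 = 2.576
n = (z×σ/E)² = (2.576×27/4.8)²
n = 209.9601
Round up: n = 210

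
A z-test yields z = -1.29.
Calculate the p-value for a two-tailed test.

Answer: p-value ≈ 0.1971

Derivation:
For z = -1.29:
p = 2×P(Z > |-1.29|) = 2×(1 - Φ(1.29)) = 0.1971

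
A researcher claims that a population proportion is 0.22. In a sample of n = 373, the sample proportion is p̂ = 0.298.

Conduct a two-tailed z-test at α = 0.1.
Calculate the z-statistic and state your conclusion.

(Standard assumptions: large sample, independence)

Answer: z = 3.6365, reject H₀

Derivation:
H₀: p = 0.22, H₁: p ≠ 0.22
Standard error: SE = √(p₀(1-p₀)/n) = √(0.22×0.78/373) = 0.021449
z-statistic: z = (p̂ - p₀)/SE = (0.298 - 0.22)/0.021449 = 3.6365
Critical value: z_0.05 = ±1.645
p-value = 0.0003
Decision: reject H₀ at α = 0.1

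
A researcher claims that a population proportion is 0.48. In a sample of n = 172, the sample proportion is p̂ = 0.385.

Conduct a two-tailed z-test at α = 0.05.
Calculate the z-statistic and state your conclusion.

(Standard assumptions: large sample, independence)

Answer: z = -2.4938, reject H₀

Derivation:
H₀: p = 0.48, H₁: p ≠ 0.48
Standard error: SE = √(p₀(1-p₀)/n) = √(0.48×0.52/172) = 0.038094
z-statistic: z = (p̂ - p₀)/SE = (0.385 - 0.48)/0.038094 = -2.4938
Critical value: z_0.025 = ±1.960
p-value = 0.0126
Decision: reject H₀ at α = 0.05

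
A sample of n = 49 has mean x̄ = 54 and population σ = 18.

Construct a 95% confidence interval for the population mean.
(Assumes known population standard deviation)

Confidence level: 95%, α = 0.05
z_0.025 = 1.960
SE = σ/√n = 18/√49 = 2.5714
Margin of error = 1.960 × 2.5714 = 5.0399
CI: x̄ ± margin = 54 ± 5.0399
CI: (48.9601, 59.0399)

Answer: (48.9601, 59.0399)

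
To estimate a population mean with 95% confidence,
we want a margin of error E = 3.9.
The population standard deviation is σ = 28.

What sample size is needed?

Answer: n = 199

Derivation:
z_0.025 = 1.960
n = (z×σ/E)² = (1.960×28/3.9)²
n = 198.0154
Round up: n = 199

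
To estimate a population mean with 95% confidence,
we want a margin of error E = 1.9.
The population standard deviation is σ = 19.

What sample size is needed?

Answer: n = 385

Derivation:
z_0.025 = 1.960
n = (z×σ/E)² = (1.960×19/1.9)²
n = 384.1600
Round up: n = 385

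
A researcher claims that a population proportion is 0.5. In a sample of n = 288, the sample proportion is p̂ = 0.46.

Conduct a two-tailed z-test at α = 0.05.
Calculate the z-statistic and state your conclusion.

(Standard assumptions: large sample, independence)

H₀: p = 0.5, H₁: p ≠ 0.5
Standard error: SE = √(p₀(1-p₀)/n) = √(0.5×0.5/288) = 0.029463
z-statistic: z = (p̂ - p₀)/SE = (0.46 - 0.5)/0.029463 = -1.3576
Critical value: z_0.025 = ±1.960
p-value = 0.1746
Decision: fail to reject H₀ at α = 0.05

Answer: z = -1.3576, fail to reject H₀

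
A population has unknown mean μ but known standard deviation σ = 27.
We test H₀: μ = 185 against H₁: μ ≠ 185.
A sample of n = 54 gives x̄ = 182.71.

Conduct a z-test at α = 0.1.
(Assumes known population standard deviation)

Answer: z = -0.6233, fail to reject H₀

Derivation:
Standard error: SE = σ/√n = 27/√54 = 3.6742
z-statistic: z = (x̄ - μ₀)/SE = (182.71 - 185)/3.6742 = -0.6233
Critical value: ±1.645
p-value = 0.5331
Decision: fail to reject H₀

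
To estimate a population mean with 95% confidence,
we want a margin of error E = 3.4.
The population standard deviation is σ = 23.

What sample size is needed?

z_0.025 = 1.960
n = (z×σ/E)² = (1.960×23/3.4)²
n = 175.7964
Round up: n = 176

Answer: n = 176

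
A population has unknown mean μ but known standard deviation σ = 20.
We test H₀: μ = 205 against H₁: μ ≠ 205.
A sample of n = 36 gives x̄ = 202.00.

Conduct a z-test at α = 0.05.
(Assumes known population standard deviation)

Standard error: SE = σ/√n = 20/√36 = 3.3333
z-statistic: z = (x̄ - μ₀)/SE = (202.00 - 205)/3.3333 = -0.9000
Critical value: ±1.960
p-value = 0.3681
Decision: fail to reject H₀

Answer: z = -0.9000, fail to reject H₀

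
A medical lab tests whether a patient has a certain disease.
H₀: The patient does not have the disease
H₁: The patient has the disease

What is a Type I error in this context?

Type I error: rejecting H₀ when it is actually true (false positive).
Type II error: failing to reject H₀ when H₁ is actually true (false negative).

Answer: Diagnosing a healthy patient as having the disease (false positive)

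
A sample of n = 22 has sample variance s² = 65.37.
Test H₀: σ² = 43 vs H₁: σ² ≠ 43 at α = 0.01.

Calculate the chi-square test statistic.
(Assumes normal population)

Answer: χ² = 31.9249, fail to reject H₀

Derivation:
df = n - 1 = 21
χ² = (n-1)s²/σ₀² = 21×65.37/43 = 31.9249
Critical values: χ²_{0.995,21} = 8.034, χ²_{0.005,21} = 41.401
Rejection region: χ² < 8.034 or χ² > 41.401
Decision: fail to reject H₀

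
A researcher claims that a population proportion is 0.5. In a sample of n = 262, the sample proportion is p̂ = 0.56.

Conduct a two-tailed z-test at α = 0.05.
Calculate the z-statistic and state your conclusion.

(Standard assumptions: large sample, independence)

Answer: z = 1.9424, fail to reject H₀

Derivation:
H₀: p = 0.5, H₁: p ≠ 0.5
Standard error: SE = √(p₀(1-p₀)/n) = √(0.5×0.5/262) = 0.030890
z-statistic: z = (p̂ - p₀)/SE = (0.56 - 0.5)/0.030890 = 1.9424
Critical value: z_0.025 = ±1.960
p-value = 0.0521
Decision: fail to reject H₀ at α = 0.05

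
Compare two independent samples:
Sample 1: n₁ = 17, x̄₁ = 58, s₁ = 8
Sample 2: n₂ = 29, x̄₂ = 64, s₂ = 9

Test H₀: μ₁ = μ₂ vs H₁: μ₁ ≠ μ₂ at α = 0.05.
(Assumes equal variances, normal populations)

Answer: t = -2.2708, reject H₀

Derivation:
Pooled variance: s²_p = [16×8² + 28×9²]/(44) = 74.8182
s_p = 8.6498
SE = s_p×√(1/n₁ + 1/n₂) = 8.6498×√(1/17 + 1/29) = 2.6422
t = (x̄₁ - x̄₂)/SE = (58 - 64)/2.6422 = -2.2708
df = 44, t-critical = ±2.015
Decision: reject H₀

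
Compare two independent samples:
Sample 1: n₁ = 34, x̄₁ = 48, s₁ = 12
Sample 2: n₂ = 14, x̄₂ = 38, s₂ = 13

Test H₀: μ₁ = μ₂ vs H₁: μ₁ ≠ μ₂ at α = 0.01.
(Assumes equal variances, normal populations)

Pooled variance: s²_p = [33×12² + 13×13²]/(46) = 151.0652
s_p = 12.2909
SE = s_p×√(1/n₁ + 1/n₂) = 12.2909×√(1/34 + 1/14) = 3.9030
t = (x̄₁ - x̄₂)/SE = (48 - 38)/3.9030 = 2.5621
df = 46, t-critical = ±2.687
Decision: fail to reject H₀

Answer: t = 2.5621, fail to reject H₀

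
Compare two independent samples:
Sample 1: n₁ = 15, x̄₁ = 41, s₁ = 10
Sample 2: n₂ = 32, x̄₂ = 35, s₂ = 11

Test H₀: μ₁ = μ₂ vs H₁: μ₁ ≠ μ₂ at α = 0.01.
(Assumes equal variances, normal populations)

Answer: t = 1.7922, fail to reject H₀

Derivation:
Pooled variance: s²_p = [14×10² + 31×11²]/(45) = 114.4667
s_p = 10.6989
SE = s_p×√(1/n₁ + 1/n₂) = 10.6989×√(1/15 + 1/32) = 3.3479
t = (x̄₁ - x̄₂)/SE = (41 - 35)/3.3479 = 1.7922
df = 45, t-critical = ±2.690
Decision: fail to reject H₀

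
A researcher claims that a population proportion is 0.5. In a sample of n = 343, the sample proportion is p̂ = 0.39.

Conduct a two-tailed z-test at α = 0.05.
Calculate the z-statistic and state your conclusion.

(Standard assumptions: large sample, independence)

Answer: z = -4.0745, reject H₀

Derivation:
H₀: p = 0.5, H₁: p ≠ 0.5
Standard error: SE = √(p₀(1-p₀)/n) = √(0.5×0.5/343) = 0.026997
z-statistic: z = (p̂ - p₀)/SE = (0.39 - 0.5)/0.026997 = -4.0745
Critical value: z_0.025 = ±1.960
p-value < 0.0001
Decision: reject H₀ at α = 0.05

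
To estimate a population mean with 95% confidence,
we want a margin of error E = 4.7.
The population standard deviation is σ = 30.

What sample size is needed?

z_0.025 = 1.960
n = (z×σ/E)² = (1.960×30/4.7)²
n = 156.5161
Round up: n = 157

Answer: n = 157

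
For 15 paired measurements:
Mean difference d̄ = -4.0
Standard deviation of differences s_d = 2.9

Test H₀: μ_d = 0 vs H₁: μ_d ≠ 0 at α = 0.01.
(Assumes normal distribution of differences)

df = n - 1 = 14
SE = s_d/√n = 2.9/√15 = 0.7488
t = d̄/SE = -4.0/0.7488 = -5.3419
Critical value: t_{0.005,14} = ±2.977
p-value ≈ 0.0001
Decision: reject H₀

Answer: t = -5.3419, reject H₀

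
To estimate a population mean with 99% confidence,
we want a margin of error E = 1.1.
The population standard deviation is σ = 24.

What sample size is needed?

Answer: n = 3159

Derivation:
z_0.005 = 2.576
n = (z×σ/E)² = (2.576×24/1.1)²
n = 3158.8487
Round up: n = 3159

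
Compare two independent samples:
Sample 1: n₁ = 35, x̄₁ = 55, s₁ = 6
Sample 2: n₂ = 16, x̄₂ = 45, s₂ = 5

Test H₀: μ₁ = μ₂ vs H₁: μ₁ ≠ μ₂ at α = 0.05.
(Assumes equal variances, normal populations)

Answer: t = 5.8008, reject H₀

Derivation:
Pooled variance: s²_p = [34×6² + 15×5²]/(49) = 32.6327
s_p = 5.7125
SE = s_p×√(1/n₁ + 1/n₂) = 5.7125×√(1/35 + 1/16) = 1.7239
t = (x̄₁ - x̄₂)/SE = (55 - 45)/1.7239 = 5.8008
df = 49, t-critical = ±2.010
Decision: reject H₀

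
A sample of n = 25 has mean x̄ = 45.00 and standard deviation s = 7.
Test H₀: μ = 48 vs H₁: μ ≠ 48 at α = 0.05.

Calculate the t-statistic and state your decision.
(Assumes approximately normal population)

df = n - 1 = 24
SE = s/√n = 7/√25 = 1.4000
t = (x̄ - μ₀)/SE = (45.00 - 48)/1.4000 = -2.1429
Critical value: t_{0.025,24} = ±2.064
p-value ≈ 0.0425
Decision: reject H₀

Answer: t = -2.1429, reject H₀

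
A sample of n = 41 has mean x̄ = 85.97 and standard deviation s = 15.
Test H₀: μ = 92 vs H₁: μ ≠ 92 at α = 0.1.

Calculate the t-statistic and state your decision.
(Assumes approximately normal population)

df = n - 1 = 40
SE = s/√n = 15/√41 = 2.3426
t = (x̄ - μ₀)/SE = (85.97 - 92)/2.3426 = -2.5741
Critical value: t_{0.05,40} = ±1.684
p-value ≈ 0.0139
Decision: reject H₀

Answer: t = -2.5741, reject H₀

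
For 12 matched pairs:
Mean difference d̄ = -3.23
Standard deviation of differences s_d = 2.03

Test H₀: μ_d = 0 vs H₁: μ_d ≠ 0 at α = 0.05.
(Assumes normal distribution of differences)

df = n - 1 = 11
SE = s_d/√n = 2.03/√12 = 0.5860
t = d̄/SE = -3.23/0.5860 = -5.5119
Critical value: t_{0.025,11} = ±2.201
p-value ≈ 0.0002
Decision: reject H₀

Answer: t = -5.5119, reject H₀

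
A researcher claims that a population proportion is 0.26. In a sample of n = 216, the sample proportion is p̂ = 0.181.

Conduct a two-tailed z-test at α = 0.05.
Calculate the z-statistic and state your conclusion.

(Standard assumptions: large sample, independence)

Answer: z = -2.6470, reject H₀

Derivation:
H₀: p = 0.26, H₁: p ≠ 0.26
Standard error: SE = √(p₀(1-p₀)/n) = √(0.26×0.74/216) = 0.029845
z-statistic: z = (p̂ - p₀)/SE = (0.181 - 0.26)/0.029845 = -2.6470
Critical value: z_0.025 = ±1.960
p-value = 0.0081
Decision: reject H₀ at α = 0.05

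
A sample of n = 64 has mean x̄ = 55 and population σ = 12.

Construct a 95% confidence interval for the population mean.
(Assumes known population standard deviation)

Confidence level: 95%, α = 0.05
z_0.025 = 1.960
SE = σ/√n = 12/√64 = 1.5000
Margin of error = 1.960 × 1.5000 = 2.9400
CI: x̄ ± margin = 55 ± 2.9400
CI: (52.0600, 57.9400)

Answer: (52.0600, 57.9400)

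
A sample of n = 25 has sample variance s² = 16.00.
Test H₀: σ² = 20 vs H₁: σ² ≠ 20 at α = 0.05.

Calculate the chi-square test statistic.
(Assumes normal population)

df = n - 1 = 24
χ² = (n-1)s²/σ₀² = 24×16.00/20 = 19.2000
Critical values: χ²_{0.975,24} = 12.401, χ²_{0.025,24} = 39.364
Rejection region: χ² < 12.401 or χ² > 39.364
Decision: fail to reject H₀

Answer: χ² = 19.2000, fail to reject H₀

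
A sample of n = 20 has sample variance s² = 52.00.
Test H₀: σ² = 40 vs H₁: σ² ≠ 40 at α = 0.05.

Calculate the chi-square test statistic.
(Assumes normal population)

Answer: χ² = 24.7000, fail to reject H₀

Derivation:
df = n - 1 = 19
χ² = (n-1)s²/σ₀² = 19×52.00/40 = 24.7000
Critical values: χ²_{0.975,19} = 8.907, χ²_{0.025,19} = 32.852
Rejection region: χ² < 8.907 or χ² > 32.852
Decision: fail to reject H₀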